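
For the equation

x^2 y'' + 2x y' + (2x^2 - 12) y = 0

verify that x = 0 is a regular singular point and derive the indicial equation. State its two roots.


Divide by x^2 to reach normal form y'' + P_1(x) y' + P_2(x) y = 0 with P_1(x) = 2/x and P_2(x) = 2 - 12/x^2.
x = 0 is a singular point because the y'-coefficient 2/x has a pole at x = 0 and the y-coefficient 2 - 12/x^2 has a pole at x = 0.
It is a regular singular point because x P_1(x) = p(x) = 2 and x^2 P_2(x) = q(x) = 2x^2 - 12 are polynomials, hence analytic at x = 0.
p(0) = 2,  q(0) = -12.
Indicial equation: r(r-1) + p(0) r + q(0) = 0, i.e. r^2 + (p(0) - 1) r + q(0) = 0, i.e. r^2 + 1 r - 12 = 0.
Discriminant: (1)^2 - 4(-12) = 49, so r = (-1 ± 7)/2.
Solving: r_1 = 3, r_2 = -4.

indicial: r^2 + 1 r - 12 = 0; roots r_1 = 3, r_2 = -4


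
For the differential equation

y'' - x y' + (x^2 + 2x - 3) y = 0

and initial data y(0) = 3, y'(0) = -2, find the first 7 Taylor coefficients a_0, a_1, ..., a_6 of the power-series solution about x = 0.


Ansatz: y(x) = sum_{n>=0} a_n x^n, so y'(x) = sum_{n>=1} n a_n x^(n-1) and y''(x) = sum_{n>=2} n(n-1) a_n x^(n-2).
Substitute into P(x) y'' + Q(x) y' + R(x) y = 0 with P(x) = 1, Q(x) = -x, R(x) = x^2 + 2x - 3, and match powers of x.
Initial conditions: a_0 = 3, a_1 = -2.
Setting the coefficient of each power of x to zero and solving order by order (substituting the coefficients already found):
  x^0: 2 a_2 - 3 a_0 = 0  ->  2 a_2 = 3 a_0 = 9  ->  a_2 = 9/2
  x^1: 6 a_3 - 4 a_1 + 2 a_0 = 0  ->  6 a_3 = 4 a_1 - 2 a_0 = -14  ->  a_3 = -7/3
  x^2: 12 a_4 - 5 a_2 + 2 a_1 + a_0 = 0  ->  12 a_4 = 5 a_2 - 2 a_1 - a_0 = 47/2  ->  a_4 = 47/24
  x^3: 20 a_5 - 6 a_3 + 2 a_2 + a_1 = 0  ->  20 a_5 = 6 a_3 - 2 a_2 - a_1 = -21  ->  a_5 = -21/20
  x^4: 30 a_6 - 7 a_4 + 2 a_3 + a_2 = 0  ->  30 a_6 = 7 a_4 - 2 a_3 - a_2 = 111/8  ->  a_6 = 37/80
Truncated series: y(x) = 3 - 2 x + (9/2) x^2 - (7/3) x^3 + (47/24) x^4 - (21/20) x^5 + (37/80) x^6 + O(x^7).

a_0 = 3; a_1 = -2; a_2 = 9/2; a_3 = -7/3; a_4 = 47/24; a_5 = -21/20; a_6 = 37/80


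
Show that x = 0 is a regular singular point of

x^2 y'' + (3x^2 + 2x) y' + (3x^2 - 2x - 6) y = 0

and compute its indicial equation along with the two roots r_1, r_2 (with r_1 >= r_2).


Divide by x^2 to reach normal form y'' + P_1(x) y' + P_2(x) y = 0 with P_1(x) = 3 + 2/x and P_2(x) = 3 - 2/x - 6/x^2.
x = 0 is a singular point because the y'-coefficient 3 + 2/x has a pole at x = 0 and the y-coefficient 3 - 2/x - 6/x^2 has a pole at x = 0.
It is a regular singular point because x P_1(x) = p(x) = 3x + 2 and x^2 P_2(x) = q(x) = 3x^2 - 2x - 6 are polynomials, hence analytic at x = 0.
p(0) = 2,  q(0) = -6.
Indicial equation: r(r-1) + p(0) r + q(0) = 0, i.e. r^2 + (p(0) - 1) r + q(0) = 0, i.e. r^2 + 1 r - 6 = 0.
Discriminant: (1)^2 - 4(-6) = 25, so r = (-1 ± 5)/2.
Solving: r_1 = 2, r_2 = -3.

indicial: r^2 + 1 r - 6 = 0; roots r_1 = 2, r_2 = -3


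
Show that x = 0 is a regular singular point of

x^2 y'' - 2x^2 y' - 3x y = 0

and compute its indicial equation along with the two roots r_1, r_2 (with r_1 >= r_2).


Divide by x^2 to reach normal form y'' + P_1(x) y' + P_2(x) y = 0 with P_1(x) = -2 and P_2(x) = -3/x.
x = 0 is a singular point because the y-coefficient -3/x has a pole at x = 0.
It is a regular singular point because x P_1(x) = p(x) = -2x and x^2 P_2(x) = q(x) = -3x are polynomials, hence analytic at x = 0.
p(0) = 0,  q(0) = 0.
Indicial equation: r(r-1) + p(0) r + q(0) = 0, i.e. r^2 + (p(0) - 1) r + q(0) = 0, i.e. r^2 - 1 r = 0.
Discriminant: (-1)^2 - 4(0) = 1, so r = (1 ± 1)/2.
Solving: r_1 = 1, r_2 = 0.

indicial: r^2 - 1 r = 0; roots r_1 = 1, r_2 = 0


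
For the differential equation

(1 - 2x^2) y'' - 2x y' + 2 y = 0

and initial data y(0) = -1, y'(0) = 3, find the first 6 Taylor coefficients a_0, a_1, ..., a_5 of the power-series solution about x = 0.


Ansatz: y(x) = sum_{n>=0} a_n x^n, so y'(x) = sum_{n>=1} n a_n x^(n-1) and y''(x) = sum_{n>=2} n(n-1) a_n x^(n-2).
Substitute into P(x) y'' + Q(x) y' + R(x) y = 0 with P(x) = 1 - 2x^2, Q(x) = -2x, R(x) = 2, and match powers of x.
Initial conditions: a_0 = -1, a_1 = 3.
Setting the coefficient of each power of x to zero and solving order by order (substituting the coefficients already found):
  x^0: 2 a_2 + 2 a_0 = 0  ->  2 a_2 = -2 a_0 = 2  ->  a_2 = 1
  x^1: 6 a_3 = 0  ->  a_3 = 0
  x^2: 12 a_4 - 6 a_2 = 0  ->  12 a_4 = 6 a_2 = 6  ->  a_4 = 1/2
  x^3: 20 a_5 - 16 a_3 = 0  ->  20 a_5 = 16 a_3 = 0  ->  a_5 = 0
Truncated series: y(x) = -1 + 3 x + x^2 + (1/2) x^4 + O(x^6).

a_0 = -1; a_1 = 3; a_2 = 1; a_3 = 0; a_4 = 1/2; a_5 = 0


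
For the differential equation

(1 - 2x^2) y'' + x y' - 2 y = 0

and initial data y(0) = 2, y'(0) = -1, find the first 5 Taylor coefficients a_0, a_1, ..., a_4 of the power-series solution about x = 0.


Ansatz: y(x) = sum_{n>=0} a_n x^n, so y'(x) = sum_{n>=1} n a_n x^(n-1) and y''(x) = sum_{n>=2} n(n-1) a_n x^(n-2).
Substitute into P(x) y'' + Q(x) y' + R(x) y = 0 with P(x) = 1 - 2x^2, Q(x) = x, R(x) = -2, and match powers of x.
Initial conditions: a_0 = 2, a_1 = -1.
Setting the coefficient of each power of x to zero and solving order by order (substituting the coefficients already found):
  x^0: 2 a_2 - 2 a_0 = 0  ->  2 a_2 = 2 a_0 = 4  ->  a_2 = 2
  x^1: 6 a_3 - a_1 = 0  ->  6 a_3 = a_1 = -1  ->  a_3 = -1/6
  x^2: 12 a_4 - 4 a_2 = 0  ->  12 a_4 = 4 a_2 = 8  ->  a_4 = 2/3
Truncated series: y(x) = 2 - x + 2 x^2 - (1/6) x^3 + (2/3) x^4 + O(x^5).

a_0 = 2; a_1 = -1; a_2 = 2; a_3 = -1/6; a_4 = 2/3


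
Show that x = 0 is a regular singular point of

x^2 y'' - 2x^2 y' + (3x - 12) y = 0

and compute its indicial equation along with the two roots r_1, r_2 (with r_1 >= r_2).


Divide by x^2 to reach normal form y'' + P_1(x) y' + P_2(x) y = 0 with P_1(x) = -2 and P_2(x) = 3/x - 12/x^2.
x = 0 is a singular point because the y-coefficient 3/x - 12/x^2 has a pole at x = 0.
It is a regular singular point because x P_1(x) = p(x) = -2x and x^2 P_2(x) = q(x) = 3x - 12 are polynomials, hence analytic at x = 0.
p(0) = 0,  q(0) = -12.
Indicial equation: r(r-1) + p(0) r + q(0) = 0, i.e. r^2 + (p(0) - 1) r + q(0) = 0, i.e. r^2 - 1 r - 12 = 0.
Discriminant: (-1)^2 - 4(-12) = 49, so r = (1 ± 7)/2.
Solving: r_1 = 4, r_2 = -3.

indicial: r^2 - 1 r - 12 = 0; roots r_1 = 4, r_2 = -3


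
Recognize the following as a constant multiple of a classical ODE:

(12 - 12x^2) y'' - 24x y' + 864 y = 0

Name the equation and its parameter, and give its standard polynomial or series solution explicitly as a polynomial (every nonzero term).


All three coefficients share the factor 12; dividing through by 12 gives  (1 - x^2) y'' - 2x y' + 72 y = 0.
This matches the Legendre equation (1 - x^2) y'' - 2x y' + n(n+1) y = 0 (note the -2x y' term) with n(n+1) = 72, so n = 8; the polynomial solution is P_8(x).
With y = sum_k a_k x^k, matching x^k gives (k+2)(k+1) a_{k+2} = [k(k+1) - n(n+1)] a_k = (k - 8)(k + 9) a_k. The right side vanishes at k = 8, so the series with the parity of 8 terminates at degree 8.
Standard normalization (P_n(1) = 1): leading coefficient (2n)!/(2^n (n!)^2) = 20922789888000/(256*1625702400) = 6435/128, so a_8 = 6435/128. Work downward with a_k = (k+1)(k+2) a_{k+2} / ((k - 8)(k + 9)):
  a_6 = (7)(8)(6435/128) / ((6 - 8)(6 + 9)) = (45045/16)/(-30) = -3003/32
  a_4 = (5)(6)(-3003/32) / ((4 - 8)(4 + 9)) = (-45045/16)/(-52) = 3465/64
  a_2 = (3)(4)(3465/64) / ((2 - 8)(2 + 9)) = (10395/16)/(-66) = -315/32
  a_0 = (1)(2)(-315/32) / ((0 - 8)(0 + 9)) = (-315/16)/(-72) = 35/128
Hence P_8(x) = 6435 x^8/128 - 3003 x^6/32 + 3465 x^4/64 - 315 x^2/32 + 35/128.

P_8(x); series = 6435 x^8/128 - 3003 x^6/32 + 3465 x^4/64 - 315 x^2/32 + 35/128


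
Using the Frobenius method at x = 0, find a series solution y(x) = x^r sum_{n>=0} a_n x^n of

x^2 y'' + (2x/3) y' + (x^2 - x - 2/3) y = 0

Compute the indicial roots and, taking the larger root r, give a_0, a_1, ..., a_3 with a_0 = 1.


Write in Frobenius form y'' + (p(x)/x) y' + (q(x)/x^2) y = 0:
  p(x) = 2/3,  q(x) = x^2 - x - 2/3.
Indicial equation: r(r-1) + (2/3) r + (-2/3) = 0 -> roots r_1 = 1, r_2 = -2/3.
Take r = r_1 = 1. Let y(x) = x^r sum_{n>=0} a_n x^n with a_0 = 1.
Substitute y = x^r sum a_n x^n and match x^{r+n}. The recurrence is
  D(n) a_n - 1 a_{n-1} + 1 a_{n-2} = 0,  where D(n) = (r+n)(r+n-1) + (2/3)(r+n) + (-2/3).
  a_n = [1 a_{n-1} - 1 a_{n-2}] / D(n).
Since the indicial polynomial factors as (r - r_1)(r - r_2), D(n) = (r_1 + n - r_1)(r_1 + n - r_2) = n(n + 5/3).
Evaluating step by step (a_0 = 1):
  n = 1: D(1) = 1(1 + 5/3) = 8/3; numerator = 1(1) = 1; a_1 = (1)/(8/3) = 3/8
  n = 2: D(2) = 2(2 + 5/3) = 22/3; numerator = 1(3/8) - 1(1) = -5/8; a_2 = (-5/8)/(22/3) = -15/176
  n = 3: D(3) = 3(3 + 5/3) = 14; numerator = 1(-15/176) - 1(3/8) = -81/176; a_3 = (-81/176)/(14) = -81/2464

r = 1; a_0 = 1; a_1 = 3/8; a_2 = -15/176; a_3 = -81/2464


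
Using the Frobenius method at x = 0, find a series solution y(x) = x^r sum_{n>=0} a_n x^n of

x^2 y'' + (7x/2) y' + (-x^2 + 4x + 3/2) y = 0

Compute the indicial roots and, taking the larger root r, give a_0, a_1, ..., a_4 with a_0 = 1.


Write in Frobenius form y'' + (p(x)/x) y' + (q(x)/x^2) y = 0:
  p(x) = 7/2,  q(x) = -x^2 + 4x + 3/2.
Indicial equation: r(r-1) + (7/2) r + (3/2) = 0 -> roots r_1 = -1, r_2 = -3/2.
Take r = r_1 = -1. Let y(x) = x^r sum_{n>=0} a_n x^n with a_0 = 1.
Substitute y = x^r sum a_n x^n and match x^{r+n}. The recurrence is
  D(n) a_n + 4 a_{n-1} - 1 a_{n-2} = 0,  where D(n) = (r+n)(r+n-1) + (7/2)(r+n) + (3/2).
  a_n = [-4 a_{n-1} + 1 a_{n-2}] / D(n).
Since the indicial polynomial factors as (r - r_1)(r - r_2), D(n) = (r_1 + n - r_1)(r_1 + n - r_2) = n(n + 1/2).
Evaluating step by step (a_0 = 1):
  n = 1: D(1) = 1(1 + 1/2) = 3/2; numerator = -4(1) = -4; a_1 = (-4)/(3/2) = -8/3
  n = 2: D(2) = 2(2 + 1/2) = 5; numerator = -4(-8/3) + 1(1) = 35/3; a_2 = (35/3)/(5) = 7/3
  n = 3: D(3) = 3(3 + 1/2) = 21/2; numerator = -4(7/3) + 1(-8/3) = -12; a_3 = (-12)/(21/2) = -8/7
  n = 4: D(4) = 4(4 + 1/2) = 18; numerator = -4(-8/7) + 1(7/3) = 145/21; a_4 = (145/21)/(18) = 145/378

r = -1; a_0 = 1; a_1 = -8/3; a_2 = 7/3; a_3 = -8/7; a_4 = 145/378


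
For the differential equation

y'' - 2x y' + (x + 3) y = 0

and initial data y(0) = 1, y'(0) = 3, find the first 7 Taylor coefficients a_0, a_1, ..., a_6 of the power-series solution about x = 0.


Ansatz: y(x) = sum_{n>=0} a_n x^n, so y'(x) = sum_{n>=1} n a_n x^(n-1) and y''(x) = sum_{n>=2} n(n-1) a_n x^(n-2).
Substitute into P(x) y'' + Q(x) y' + R(x) y = 0 with P(x) = 1, Q(x) = -2x, R(x) = x + 3, and match powers of x.
Initial conditions: a_0 = 1, a_1 = 3.
Setting the coefficient of each power of x to zero and solving order by order (substituting the coefficients already found):
  x^0: 2 a_2 + 3 a_0 = 0  ->  2 a_2 = -3 a_0 = -3  ->  a_2 = -3/2
  x^1: 6 a_3 + a_1 + a_0 = 0  ->  6 a_3 = -a_1 - a_0 = -4  ->  a_3 = -2/3
  x^2: 12 a_4 - a_2 + a_1 = 0  ->  12 a_4 = a_2 - a_1 = -9/2  ->  a_4 = -3/8
  x^3: 20 a_5 - 3 a_3 + a_2 = 0  ->  20 a_5 = 3 a_3 - a_2 = -1/2  ->  a_5 = -1/40
  x^4: 30 a_6 - 5 a_4 + a_3 = 0  ->  30 a_6 = 5 a_4 - a_3 = -29/24  ->  a_6 = -29/720
Truncated series: y(x) = 1 + 3 x - (3/2) x^2 - (2/3) x^3 - (3/8) x^4 - (1/40) x^5 - (29/720) x^6 + O(x^7).

a_0 = 1; a_1 = 3; a_2 = -3/2; a_3 = -2/3; a_4 = -3/8; a_5 = -1/40; a_6 = -29/720


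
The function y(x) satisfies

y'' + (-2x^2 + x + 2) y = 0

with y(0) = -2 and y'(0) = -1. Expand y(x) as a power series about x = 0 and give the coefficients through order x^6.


Ansatz: y(x) = sum_{n>=0} a_n x^n, so y'(x) = sum_{n>=1} n a_n x^(n-1) and y''(x) = sum_{n>=2} n(n-1) a_n x^(n-2).
Substitute into P(x) y'' + Q(x) y' + R(x) y = 0 with P(x) = 1, Q(x) = 0, R(x) = -2x^2 + x + 2, and match powers of x.
Initial conditions: a_0 = -2, a_1 = -1.
Setting the coefficient of each power of x to zero and solving order by order (substituting the coefficients already found):
  x^0: 2 a_2 + 2 a_0 = 0  ->  2 a_2 = -2 a_0 = 4  ->  a_2 = 2
  x^1: 6 a_3 + 2 a_1 + a_0 = 0  ->  6 a_3 = -2 a_1 - a_0 = 4  ->  a_3 = 2/3
  x^2: 12 a_4 + 2 a_2 + a_1 - 2 a_0 = 0  ->  12 a_4 = -2 a_2 - a_1 + 2 a_0 = -7  ->  a_4 = -7/12
  x^3: 20 a_5 + 2 a_3 + a_2 - 2 a_1 = 0  ->  20 a_5 = -2 a_3 - a_2 + 2 a_1 = -16/3  ->  a_5 = -4/15
  x^4: 30 a_6 + 2 a_4 + a_3 - 2 a_2 = 0  ->  30 a_6 = -2 a_4 - a_3 + 2 a_2 = 9/2  ->  a_6 = 3/20
Truncated series: y(x) = -2 - x + 2 x^2 + (2/3) x^3 - (7/12) x^4 - (4/15) x^5 + (3/20) x^6 + O(x^7).

a_0 = -2; a_1 = -1; a_2 = 2; a_3 = 2/3; a_4 = -7/12; a_5 = -4/15; a_6 = 3/20


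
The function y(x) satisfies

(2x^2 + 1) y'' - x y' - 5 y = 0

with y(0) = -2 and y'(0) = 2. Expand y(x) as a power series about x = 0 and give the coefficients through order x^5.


Ansatz: y(x) = sum_{n>=0} a_n x^n, so y'(x) = sum_{n>=1} n a_n x^(n-1) and y''(x) = sum_{n>=2} n(n-1) a_n x^(n-2).
Substitute into P(x) y'' + Q(x) y' + R(x) y = 0 with P(x) = 2x^2 + 1, Q(x) = -x, R(x) = -5, and match powers of x.
Initial conditions: a_0 = -2, a_1 = 2.
Setting the coefficient of each power of x to zero and solving order by order (substituting the coefficients already found):
  x^0: 2 a_2 - 5 a_0 = 0  ->  2 a_2 = 5 a_0 = -10  ->  a_2 = -5
  x^1: 6 a_3 - 6 a_1 = 0  ->  6 a_3 = 6 a_1 = 12  ->  a_3 = 2
  x^2: 12 a_4 - 3 a_2 = 0  ->  12 a_4 = 3 a_2 = -15  ->  a_4 = -5/4
  x^3: 20 a_5 + 4 a_3 = 0  ->  20 a_5 = -4 a_3 = -8  ->  a_5 = -2/5
Truncated series: y(x) = -2 + 2 x - 5 x^2 + 2 x^3 - (5/4) x^4 - (2/5) x^5 + O(x^6).

a_0 = -2; a_1 = 2; a_2 = -5; a_3 = 2; a_4 = -5/4; a_5 = -2/5


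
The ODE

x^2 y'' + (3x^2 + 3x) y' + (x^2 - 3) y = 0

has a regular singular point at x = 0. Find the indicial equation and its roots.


Divide by x^2 to reach normal form y'' + P_1(x) y' + P_2(x) y = 0 with P_1(x) = 3 + 3/x and P_2(x) = 1 - 3/x^2.
x = 0 is a singular point because the y'-coefficient 3 + 3/x has a pole at x = 0 and the y-coefficient 1 - 3/x^2 has a pole at x = 0.
It is a regular singular point because x P_1(x) = p(x) = 3x + 3 and x^2 P_2(x) = q(x) = x^2 - 3 are polynomials, hence analytic at x = 0.
p(0) = 3,  q(0) = -3.
Indicial equation: r(r-1) + p(0) r + q(0) = 0, i.e. r^2 + (p(0) - 1) r + q(0) = 0, i.e. r^2 + 2 r - 3 = 0.
Discriminant: (2)^2 - 4(-3) = 16, so r = (-2 ± 4)/2.
Solving: r_1 = 1, r_2 = -3.

indicial: r^2 + 2 r - 3 = 0; roots r_1 = 1, r_2 = -3


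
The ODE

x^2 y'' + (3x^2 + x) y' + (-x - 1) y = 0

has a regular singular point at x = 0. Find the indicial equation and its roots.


Divide by x^2 to reach normal form y'' + P_1(x) y' + P_2(x) y = 0 with P_1(x) = 3 + 1/x and P_2(x) = -1/x - 1/x^2.
x = 0 is a singular point because the y'-coefficient 3 + 1/x has a pole at x = 0 and the y-coefficient -1/x - 1/x^2 has a pole at x = 0.
It is a regular singular point because x P_1(x) = p(x) = 3x + 1 and x^2 P_2(x) = q(x) = -x - 1 are polynomials, hence analytic at x = 0.
p(0) = 1,  q(0) = -1.
Indicial equation: r(r-1) + p(0) r + q(0) = 0, i.e. r^2 + (p(0) - 1) r + q(0) = 0, i.e. r^2 - 1 = 0.
Discriminant: (0)^2 - 4(-1) = 4, so r = (0 ± 2)/2.
Solving: r_1 = 1, r_2 = -1.

indicial: r^2 - 1 = 0; roots r_1 = 1, r_2 = -1


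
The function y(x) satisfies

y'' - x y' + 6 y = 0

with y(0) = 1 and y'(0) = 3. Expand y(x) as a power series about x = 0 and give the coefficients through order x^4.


Ansatz: y(x) = sum_{n>=0} a_n x^n, so y'(x) = sum_{n>=1} n a_n x^(n-1) and y''(x) = sum_{n>=2} n(n-1) a_n x^(n-2).
Substitute into P(x) y'' + Q(x) y' + R(x) y = 0 with P(x) = 1, Q(x) = -x, R(x) = 6, and match powers of x.
Initial conditions: a_0 = 1, a_1 = 3.
Setting the coefficient of each power of x to zero and solving order by order (substituting the coefficients already found):
  x^0: 2 a_2 + 6 a_0 = 0  ->  2 a_2 = -6 a_0 = -6  ->  a_2 = -3
  x^1: 6 a_3 + 5 a_1 = 0  ->  6 a_3 = -5 a_1 = -15  ->  a_3 = -5/2
  x^2: 12 a_4 + 4 a_2 = 0  ->  12 a_4 = -4 a_2 = 12  ->  a_4 = 1
Truncated series: y(x) = 1 + 3 x - 3 x^2 - (5/2) x^3 + x^4 + O(x^5).

a_0 = 1; a_1 = 3; a_2 = -3; a_3 = -5/2; a_4 = 1


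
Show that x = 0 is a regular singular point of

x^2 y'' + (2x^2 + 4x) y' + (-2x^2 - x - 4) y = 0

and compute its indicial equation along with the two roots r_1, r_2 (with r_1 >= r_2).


Divide by x^2 to reach normal form y'' + P_1(x) y' + P_2(x) y = 0 with P_1(x) = 2 + 4/x and P_2(x) = -2 - 1/x - 4/x^2.
x = 0 is a singular point because the y'-coefficient 2 + 4/x has a pole at x = 0 and the y-coefficient -2 - 1/x - 4/x^2 has a pole at x = 0.
It is a regular singular point because x P_1(x) = p(x) = 2x + 4 and x^2 P_2(x) = q(x) = -2x^2 - x - 4 are polynomials, hence analytic at x = 0.
p(0) = 4,  q(0) = -4.
Indicial equation: r(r-1) + p(0) r + q(0) = 0, i.e. r^2 + (p(0) - 1) r + q(0) = 0, i.e. r^2 + 3 r - 4 = 0.
Discriminant: (3)^2 - 4(-4) = 25, so r = (-3 ± 5)/2.
Solving: r_1 = 1, r_2 = -4.

indicial: r^2 + 3 r - 4 = 0; roots r_1 = 1, r_2 = -4


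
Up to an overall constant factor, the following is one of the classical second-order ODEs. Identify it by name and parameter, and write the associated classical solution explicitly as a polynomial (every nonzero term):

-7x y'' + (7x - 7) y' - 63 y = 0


All three coefficients share the factor -7; dividing through by -7 gives  x y'' + (1 - x) y' + 9 y = 0.
This matches the Laguerre equation x y'' + (1 - x) y' + n y = 0 with n = 9; the polynomial solution is L_9(x).
With y = sum_k a_k x^k, matching x^k gives (k+1)k a_{k+1} + (k+1) a_{k+1} - k a_k + n a_k = 0, i.e. (k+1)^2 a_{k+1} = (k - n) a_k = (k - 9) a_k. The right side vanishes at k = 9, so the series terminates at degree 9.
Standard normalization L_n(0) = 1 gives a_0 = 1. Work upward with a_{k+1} = (k - 9) a_k / (k+1)^2:
  a_1 = (0 - 9)(1) / 1^2 = -9/1 = -9
  a_2 = (1 - 9)(-9) / 2^2 = 72/4 = 18
  a_3 = (2 - 9)(18) / 3^2 = -126/9 = -14
  a_4 = (3 - 9)(-14) / 4^2 = 84/16 = 21/4
  a_5 = (4 - 9)(21/4) / 5^2 = (-105/4)/25 = -21/20
  a_6 = (5 - 9)(-21/20) / 6^2 = (21/5)/36 = 7/60
  a_7 = (6 - 9)(7/60) / 7^2 = (-7/20)/49 = -1/140
  a_8 = (7 - 9)(-1/140) / 8^2 = (1/70)/64 = 1/4480
  a_9 = (8 - 9)(1/4480) / 9^2 = (-1/4480)/81 = -1/362880
Hence L_9(x) = -x^9/362880 + x^8/4480 - x^7/140 + 7 x^6/60 - 21 x^5/20 + 21 x^4/4 - 14 x^3 + 18 x^2 - 9 x + 1.

L_9(x); series = -x^9/362880 + x^8/4480 - x^7/140 + 7 x^6/60 - 21 x^5/20 + 21 x^4/4 - 14 x^3 + 18 x^2 - 9 x + 1


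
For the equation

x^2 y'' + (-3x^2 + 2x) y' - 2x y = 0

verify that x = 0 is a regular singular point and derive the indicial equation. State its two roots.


Divide by x^2 to reach normal form y'' + P_1(x) y' + P_2(x) y = 0 with P_1(x) = -3 + 2/x and P_2(x) = -2/x.
x = 0 is a singular point because the y'-coefficient -3 + 2/x has a pole at x = 0 and the y-coefficient -2/x has a pole at x = 0.
It is a regular singular point because x P_1(x) = p(x) = 2 - 3x and x^2 P_2(x) = q(x) = -2x are polynomials, hence analytic at x = 0.
p(0) = 2,  q(0) = 0.
Indicial equation: r(r-1) + p(0) r + q(0) = 0, i.e. r^2 + (p(0) - 1) r + q(0) = 0, i.e. r^2 + 1 r = 0.
Discriminant: (1)^2 - 4(0) = 1, so r = (-1 ± 1)/2.
Solving: r_1 = 0, r_2 = -1.

indicial: r^2 + 1 r = 0; roots r_1 = 0, r_2 = -1


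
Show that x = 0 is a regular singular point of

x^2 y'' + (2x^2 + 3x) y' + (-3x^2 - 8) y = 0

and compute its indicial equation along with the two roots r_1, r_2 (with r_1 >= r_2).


Divide by x^2 to reach normal form y'' + P_1(x) y' + P_2(x) y = 0 with P_1(x) = 2 + 3/x and P_2(x) = -3 - 8/x^2.
x = 0 is a singular point because the y'-coefficient 2 + 3/x has a pole at x = 0 and the y-coefficient -3 - 8/x^2 has a pole at x = 0.
It is a regular singular point because x P_1(x) = p(x) = 2x + 3 and x^2 P_2(x) = q(x) = -3x^2 - 8 are polynomials, hence analytic at x = 0.
p(0) = 3,  q(0) = -8.
Indicial equation: r(r-1) + p(0) r + q(0) = 0, i.e. r^2 + (p(0) - 1) r + q(0) = 0, i.e. r^2 + 2 r - 8 = 0.
Discriminant: (2)^2 - 4(-8) = 36, so r = (-2 ± 6)/2.
Solving: r_1 = 2, r_2 = -4.

indicial: r^2 + 2 r - 8 = 0; roots r_1 = 2, r_2 = -4


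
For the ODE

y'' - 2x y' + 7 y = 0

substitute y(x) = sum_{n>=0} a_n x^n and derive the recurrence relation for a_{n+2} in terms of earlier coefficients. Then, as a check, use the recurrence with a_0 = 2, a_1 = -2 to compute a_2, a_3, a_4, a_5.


Substitute y = sum_n a_n x^n.
y''(x) has coefficient (n+2)(n+1) a_{n+2} at x^n;
-2 x y'(x) has coefficient -2 n a_n at x^n (shift);
7 y(x) has coefficient 7 a_n at x^n.
Matching x^n: (n+2)(n+1) a_{n+2} + (-2n + 7) a_n = 0.
Thus a_{n+2} = (2n - 7) / ((n+1)(n+2)) * a_n.

Check with a_0 = 2, a_1 = -2 (apply the recurrence for n = 0, 1, 2, 3): a_0 = 2, a_1 = -2, a_2 = -7, a_3 = 5/3, a_4 = 7/4, a_5 = -1/12.

a_(n+2) = (2n - 7) / ((n+1)(n+2)) * a_n; check: a_0 = 2, a_1 = -2, a_2 = -7, a_3 = 5/3, a_4 = 7/4, a_5 = -1/12


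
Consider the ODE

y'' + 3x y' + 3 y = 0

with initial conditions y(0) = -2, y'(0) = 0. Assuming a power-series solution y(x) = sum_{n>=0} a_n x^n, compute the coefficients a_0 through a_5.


Ansatz: y(x) = sum_{n>=0} a_n x^n, so y'(x) = sum_{n>=1} n a_n x^(n-1) and y''(x) = sum_{n>=2} n(n-1) a_n x^(n-2).
Substitute into P(x) y'' + Q(x) y' + R(x) y = 0 with P(x) = 1, Q(x) = 3x, R(x) = 3, and match powers of x.
Initial conditions: a_0 = -2, a_1 = 0.
Setting the coefficient of each power of x to zero and solving order by order (substituting the coefficients already found):
  x^0: 2 a_2 + 3 a_0 = 0  ->  2 a_2 = -3 a_0 = 6  ->  a_2 = 3
  x^1: 6 a_3 + 6 a_1 = 0  ->  6 a_3 = -6 a_1 = 0  ->  a_3 = 0
  x^2: 12 a_4 + 9 a_2 = 0  ->  12 a_4 = -9 a_2 = -27  ->  a_4 = -9/4
  x^3: 20 a_5 + 12 a_3 = 0  ->  20 a_5 = -12 a_3 = 0  ->  a_5 = 0
Truncated series: y(x) = -2 + 3 x^2 - (9/4) x^4 + O(x^6).

a_0 = -2; a_1 = 0; a_2 = 3; a_3 = 0; a_4 = -9/4; a_5 = 0


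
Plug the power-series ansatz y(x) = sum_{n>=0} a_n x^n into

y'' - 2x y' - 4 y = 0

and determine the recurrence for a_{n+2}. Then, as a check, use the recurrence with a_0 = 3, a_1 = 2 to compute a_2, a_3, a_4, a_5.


Substitute y = sum_n a_n x^n.
y''(x) has coefficient (n+2)(n+1) a_{n+2} at x^n;
-2 x y'(x) has coefficient -2 n a_n at x^n (shift);
-4 y(x) has coefficient -4 a_n at x^n.
Matching x^n: (n+2)(n+1) a_{n+2} + (-2n - 4) a_n = 0.
Thus a_{n+2} = (2n + 4) / ((n+1)(n+2)) * a_n.

Check with a_0 = 3, a_1 = 2 (apply the recurrence for n = 0, 1, 2, 3): a_0 = 3, a_1 = 2, a_2 = 6, a_3 = 2, a_4 = 4, a_5 = 1.

a_(n+2) = (2n + 4) / ((n+1)(n+2)) * a_n; check: a_0 = 3, a_1 = 2, a_2 = 6, a_3 = 2, a_4 = 4, a_5 = 1


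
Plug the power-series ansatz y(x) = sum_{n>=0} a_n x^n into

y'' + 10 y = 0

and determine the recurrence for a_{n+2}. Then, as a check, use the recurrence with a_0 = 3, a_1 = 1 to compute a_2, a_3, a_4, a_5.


Substitute y = sum_n a_n x^n into y'' + (const) y = 0.
y''(x) = sum_{n>=0} (n+2)(n+1) a_{n+2} x^n.
The ODE becomes sum_n [(n+2)(n+1) a_{n+2} + 10 a_n] x^n = 0.
Setting each coefficient to zero gives the recurrence:
  (n+2)(n+1) a_{n+2} + 10 a_n = 0,
  a_{n+2} = -10 / ((n+1)(n+2)) a_n.

Check with a_0 = 3, a_1 = 1 (apply the recurrence for n = 0, 1, 2, 3): a_0 = 3, a_1 = 1, a_2 = -15, a_3 = -5/3, a_4 = 25/2, a_5 = 5/6.

a_{n+2} = -10/((n+1)(n+2)) * a_n; check: a_0 = 3, a_1 = 1, a_2 = -15, a_3 = -5/3, a_4 = 25/2, a_5 = 5/6


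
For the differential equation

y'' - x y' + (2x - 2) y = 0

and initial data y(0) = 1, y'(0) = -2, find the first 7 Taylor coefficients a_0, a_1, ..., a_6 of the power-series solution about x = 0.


Ansatz: y(x) = sum_{n>=0} a_n x^n, so y'(x) = sum_{n>=1} n a_n x^(n-1) and y''(x) = sum_{n>=2} n(n-1) a_n x^(n-2).
Substitute into P(x) y'' + Q(x) y' + R(x) y = 0 with P(x) = 1, Q(x) = -x, R(x) = 2x - 2, and match powers of x.
Initial conditions: a_0 = 1, a_1 = -2.
Setting the coefficient of each power of x to zero and solving order by order (substituting the coefficients already found):
  x^0: 2 a_2 - 2 a_0 = 0  ->  2 a_2 = 2 a_0 = 2  ->  a_2 = 1
  x^1: 6 a_3 - 3 a_1 + 2 a_0 = 0  ->  6 a_3 = 3 a_1 - 2 a_0 = -8  ->  a_3 = -4/3
  x^2: 12 a_4 - 4 a_2 + 2 a_1 = 0  ->  12 a_4 = 4 a_2 - 2 a_1 = 8  ->  a_4 = 2/3
  x^3: 20 a_5 - 5 a_3 + 2 a_2 = 0  ->  20 a_5 = 5 a_3 - 2 a_2 = -26/3  ->  a_5 = -13/30
  x^4: 30 a_6 - 6 a_4 + 2 a_3 = 0  ->  30 a_6 = 6 a_4 - 2 a_3 = 20/3  ->  a_6 = 2/9
Truncated series: y(x) = 1 - 2 x + x^2 - (4/3) x^3 + (2/3) x^4 - (13/30) x^5 + (2/9) x^6 + O(x^7).

a_0 = 1; a_1 = -2; a_2 = 1; a_3 = -4/3; a_4 = 2/3; a_5 = -13/30; a_6 = 2/9


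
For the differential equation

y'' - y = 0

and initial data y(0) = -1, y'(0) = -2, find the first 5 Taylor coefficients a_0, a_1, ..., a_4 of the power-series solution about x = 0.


Ansatz: y(x) = sum_{n>=0} a_n x^n, so y'(x) = sum_{n>=1} n a_n x^(n-1) and y''(x) = sum_{n>=2} n(n-1) a_n x^(n-2).
Substitute into P(x) y'' + Q(x) y' + R(x) y = 0 with P(x) = 1, Q(x) = 0, R(x) = -1, and match powers of x.
Initial conditions: a_0 = -1, a_1 = -2.
Setting the coefficient of each power of x to zero and solving order by order (substituting the coefficients already found):
  x^0: 2 a_2 - a_0 = 0  ->  2 a_2 = a_0 = -1  ->  a_2 = -1/2
  x^1: 6 a_3 - a_1 = 0  ->  6 a_3 = a_1 = -2  ->  a_3 = -1/3
  x^2: 12 a_4 - a_2 = 0  ->  12 a_4 = a_2 = -1/2  ->  a_4 = -1/24
Truncated series: y(x) = -1 - 2 x - (1/2) x^2 - (1/3) x^3 - (1/24) x^4 + O(x^5).

a_0 = -1; a_1 = -2; a_2 = -1/2; a_3 = -1/3; a_4 = -1/24


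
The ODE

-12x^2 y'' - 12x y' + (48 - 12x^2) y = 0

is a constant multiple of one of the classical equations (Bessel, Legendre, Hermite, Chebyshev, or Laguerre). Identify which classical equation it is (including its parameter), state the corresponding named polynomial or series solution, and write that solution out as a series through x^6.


All three coefficients share the factor -12; dividing through by -12 gives  x^2 y'' + x y' + (x^2 - 4) y = 0.
This matches the Bessel equation x^2 y'' + x y' + (x^2 - nu^2) y = 0 with nu^2 = 4, so nu = 2; the solution bounded at x = 0 is J_2(x).
Frobenius at x = 0: indicial roots ±nu; for r = nu the recurrence k(k + 2nu) c_k = -c_{k-2} gives the standard series J_nu(x) = sum_{k>=0} (-1)^k / (k! (k+nu)!) (x/2)^(2k+nu). Evaluate the first 3 terms:
  k = 0: (-1)^0 / (0! * 2! * 2^2) x^2 = 1/(1*2*4) x^2 = (1/8) x^2
  k = 1: (-1)^1 / (1! * 3! * 2^4) x^4 = -1/(1*6*16) x^4 = (-1/96) x^4
  k = 2: (-1)^2 / (2! * 4! * 2^6) x^6 = 1/(2*24*64) x^6 = (1/3072) x^6
Hence J_2(x) = x^6/3072 - x^4/96 + x^2/8 + ....

J_2(x); series = x^6/3072 - x^4/96 + x^2/8


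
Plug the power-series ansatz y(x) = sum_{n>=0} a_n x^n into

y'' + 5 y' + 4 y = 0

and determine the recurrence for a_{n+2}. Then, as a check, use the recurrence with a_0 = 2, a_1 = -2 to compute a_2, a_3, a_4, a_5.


Substitute y = sum_n a_n x^n.
y''(x) has coefficient (n+2)(n+1) a_{n+2} at x^n;
5 y'(x) has coefficient 5 (n+1) a_{n+1} at x^n;
4 y(x) has coefficient 4 a_n at x^n.
Matching x^n: (n+2)(n+1) a_{n+2} + 5 (n+1) a_{n+1} + 4 a_n = 0.
Thus a_{n+2} = [-5 (n+1) a_{n+1} - 4 a_n] / ((n+1)(n+2)).

Check with a_0 = 2, a_1 = -2 (apply the recurrence for n = 0, 1, 2, 3): a_0 = 2, a_1 = -2, a_2 = 1, a_3 = -1/3, a_4 = 1/12, a_5 = -1/60.

a_(n+2) = [-5 (n+1) a_(n+1) - 4 a_n] / ((n+1)(n+2)); check: a_0 = 2, a_1 = -2, a_2 = 1, a_3 = -1/3, a_4 = 1/12, a_5 = -1/60


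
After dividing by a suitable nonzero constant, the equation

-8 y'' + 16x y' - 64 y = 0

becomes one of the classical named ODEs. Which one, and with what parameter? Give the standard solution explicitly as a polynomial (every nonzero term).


All three coefficients share the factor -8; dividing through by -8 gives  y'' - 2x y' + 8 y = 0.
This matches the Hermite equation y'' - 2x y' + 2n y = 0 with 2n = 8, so n = 4; the polynomial solution is H_4(x).
With y = sum_k a_k x^k, matching x^k gives (k+2)(k+1) a_{k+2} = 2(k - n) a_k = 2(k - 4) a_k. The right side vanishes at k = 4, so the series with the parity of 4 terminates at degree 4.
Standard normalization: leading coefficient of H_n is 2^n, so a_4 = 2^4 = 16. Work downward with a_k = (k+1)(k+2) a_{k+2} / (2(k - n)):
  a_2 = (3)(4)(16) / (2(2 - 4)) = 192/(-4) = -48
  a_0 = (1)(2)(-48) / (2(0 - 4)) = -96/(-8) = 12
Hence H_4(x) = 16 x^4 - 48 x^2 + 12.

H_4(x); series = 16 x^4 - 48 x^2 + 12


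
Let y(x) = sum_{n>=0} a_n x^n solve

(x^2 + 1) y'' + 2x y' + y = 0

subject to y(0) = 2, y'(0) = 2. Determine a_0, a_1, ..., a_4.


Ansatz: y(x) = sum_{n>=0} a_n x^n, so y'(x) = sum_{n>=1} n a_n x^(n-1) and y''(x) = sum_{n>=2} n(n-1) a_n x^(n-2).
Substitute into P(x) y'' + Q(x) y' + R(x) y = 0 with P(x) = x^2 + 1, Q(x) = 2x, R(x) = 1, and match powers of x.
Initial conditions: a_0 = 2, a_1 = 2.
Setting the coefficient of each power of x to zero and solving order by order (substituting the coefficients already found):
  x^0: 2 a_2 + a_0 = 0  ->  2 a_2 = -a_0 = -2  ->  a_2 = -1
  x^1: 6 a_3 + 3 a_1 = 0  ->  6 a_3 = -3 a_1 = -6  ->  a_3 = -1
  x^2: 12 a_4 + 7 a_2 = 0  ->  12 a_4 = -7 a_2 = 7  ->  a_4 = 7/12
Truncated series: y(x) = 2 + 2 x - x^2 - x^3 + (7/12) x^4 + O(x^5).

a_0 = 2; a_1 = 2; a_2 = -1; a_3 = -1; a_4 = 7/12


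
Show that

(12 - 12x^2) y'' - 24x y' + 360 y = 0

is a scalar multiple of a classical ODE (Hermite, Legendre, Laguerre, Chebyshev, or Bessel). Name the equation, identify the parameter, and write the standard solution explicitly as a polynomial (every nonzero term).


All three coefficients share the factor 12; dividing through by 12 gives  (1 - x^2) y'' - 2x y' + 30 y = 0.
This matches the Legendre equation (1 - x^2) y'' - 2x y' + n(n+1) y = 0 (note the -2x y' term) with n(n+1) = 30, so n = 5; the polynomial solution is P_5(x).
With y = sum_k a_k x^k, matching x^k gives (k+2)(k+1) a_{k+2} = [k(k+1) - n(n+1)] a_k = (k - 5)(k + 6) a_k. The right side vanishes at k = 5, so the series with the parity of 5 terminates at degree 5.
Standard normalization (P_n(1) = 1): leading coefficient (2n)!/(2^n (n!)^2) = 3628800/(32*14400) = 63/8, so a_5 = 63/8. Work downward with a_k = (k+1)(k+2) a_{k+2} / ((k - 5)(k + 6)):
  a_3 = (4)(5)(63/8) / ((3 - 5)(3 + 6)) = (315/2)/(-18) = -35/4
  a_1 = (2)(3)(-35/4) / ((1 - 5)(1 + 6)) = (-105/2)/(-28) = 15/8
Hence P_5(x) = 63 x^5/8 - 35 x^3/4 + 15 x/8.

P_5(x); series = 63 x^5/8 - 35 x^3/4 + 15 x/8


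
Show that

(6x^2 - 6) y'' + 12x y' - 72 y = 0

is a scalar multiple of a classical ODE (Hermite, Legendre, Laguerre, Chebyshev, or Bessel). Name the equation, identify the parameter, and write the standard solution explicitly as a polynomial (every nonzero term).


All three coefficients share the factor -6; dividing through by -6 gives  (1 - x^2) y'' - 2x y' + 12 y = 0.
This matches the Legendre equation (1 - x^2) y'' - 2x y' + n(n+1) y = 0 (note the -2x y' term) with n(n+1) = 12, so n = 3; the polynomial solution is P_3(x).
With y = sum_k a_k x^k, matching x^k gives (k+2)(k+1) a_{k+2} = [k(k+1) - n(n+1)] a_k = (k - 3)(k + 4) a_k. The right side vanishes at k = 3, so the series with the parity of 3 terminates at degree 3.
Standard normalization (P_n(1) = 1): leading coefficient (2n)!/(2^n (n!)^2) = 720/(8*36) = 5/2, so a_3 = 5/2. Work downward with a_k = (k+1)(k+2) a_{k+2} / ((k - 3)(k + 4)):
  a_1 = (2)(3)(5/2) / ((1 - 3)(1 + 4)) = 15/(-10) = -3/2
Hence P_3(x) = 5 x^3/2 - 3 x/2.

P_3(x); series = 5 x^3/2 - 3 x/2


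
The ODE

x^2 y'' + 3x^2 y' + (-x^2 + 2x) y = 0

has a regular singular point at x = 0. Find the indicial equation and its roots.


Divide by x^2 to reach normal form y'' + P_1(x) y' + P_2(x) y = 0 with P_1(x) = 3 and P_2(x) = -1 + 2/x.
x = 0 is a singular point because the y-coefficient -1 + 2/x has a pole at x = 0.
It is a regular singular point because x P_1(x) = p(x) = 3x and x^2 P_2(x) = q(x) = -x^2 + 2x are polynomials, hence analytic at x = 0.
p(0) = 0,  q(0) = 0.
Indicial equation: r(r-1) + p(0) r + q(0) = 0, i.e. r^2 + (p(0) - 1) r + q(0) = 0, i.e. r^2 - 1 r = 0.
Discriminant: (-1)^2 - 4(0) = 1, so r = (1 ± 1)/2.
Solving: r_1 = 1, r_2 = 0.

indicial: r^2 - 1 r = 0; roots r_1 = 1, r_2 = 0


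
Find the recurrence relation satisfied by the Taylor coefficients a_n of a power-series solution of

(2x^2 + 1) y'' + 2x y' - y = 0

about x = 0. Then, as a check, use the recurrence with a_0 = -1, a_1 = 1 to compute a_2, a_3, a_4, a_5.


Substitute y = sum_n a_n x^n.
(1 + 2 x^2) y'' contributes (n+2)(n+1) a_{n+2} + 2 n(n-1) a_n at x^n.
2 x y'(x) contributes 2 n a_n at x^n.
-y(x) contributes -1 a_n at x^n.
Matching x^n: (n+2)(n+1) a_{n+2} + (2 n(n-1) + 2 n - 1) a_n = 0.
Thus a_{n+2} = (-2 n(n-1) - 2 n + 1) / ((n+1)(n+2)) * a_n.

Check with a_0 = -1, a_1 = 1 (apply the recurrence for n = 0, 1, 2, 3): a_0 = -1, a_1 = 1, a_2 = -1/2, a_3 = -1/6, a_4 = 7/24, a_5 = 17/120.

a_(n+2) = (-2 n(n-1) - 2 n + 1) / ((n+1)(n+2)) * a_n; check: a_0 = -1, a_1 = 1, a_2 = -1/2, a_3 = -1/6, a_4 = 7/24, a_5 = 17/120


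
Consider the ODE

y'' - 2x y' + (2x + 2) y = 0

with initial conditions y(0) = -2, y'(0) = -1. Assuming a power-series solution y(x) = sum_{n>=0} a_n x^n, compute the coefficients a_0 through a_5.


Ansatz: y(x) = sum_{n>=0} a_n x^n, so y'(x) = sum_{n>=1} n a_n x^(n-1) and y''(x) = sum_{n>=2} n(n-1) a_n x^(n-2).
Substitute into P(x) y'' + Q(x) y' + R(x) y = 0 with P(x) = 1, Q(x) = -2x, R(x) = 2x + 2, and match powers of x.
Initial conditions: a_0 = -2, a_1 = -1.
Setting the coefficient of each power of x to zero and solving order by order (substituting the coefficients already found):
  x^0: 2 a_2 + 2 a_0 = 0  ->  2 a_2 = -2 a_0 = 4  ->  a_2 = 2
  x^1: 6 a_3 + 2 a_0 = 0  ->  6 a_3 = -2 a_0 = 4  ->  a_3 = 2/3
  x^2: 12 a_4 - 2 a_2 + 2 a_1 = 0  ->  12 a_4 = 2 a_2 - 2 a_1 = 6  ->  a_4 = 1/2
  x^3: 20 a_5 - 4 a_3 + 2 a_2 = 0  ->  20 a_5 = 4 a_3 - 2 a_2 = -4/3  ->  a_5 = -1/15
Truncated series: y(x) = -2 - x + 2 x^2 + (2/3) x^3 + (1/2) x^4 - (1/15) x^5 + O(x^6).

a_0 = -2; a_1 = -1; a_2 = 2; a_3 = 2/3; a_4 = 1/2; a_5 = -1/15


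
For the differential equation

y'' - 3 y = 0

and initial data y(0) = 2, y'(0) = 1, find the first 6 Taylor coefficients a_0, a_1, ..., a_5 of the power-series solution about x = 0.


Ansatz: y(x) = sum_{n>=0} a_n x^n, so y'(x) = sum_{n>=1} n a_n x^(n-1) and y''(x) = sum_{n>=2} n(n-1) a_n x^(n-2).
Substitute into P(x) y'' + Q(x) y' + R(x) y = 0 with P(x) = 1, Q(x) = 0, R(x) = -3, and match powers of x.
Initial conditions: a_0 = 2, a_1 = 1.
Setting the coefficient of each power of x to zero and solving order by order (substituting the coefficients already found):
  x^0: 2 a_2 - 3 a_0 = 0  ->  2 a_2 = 3 a_0 = 6  ->  a_2 = 3
  x^1: 6 a_3 - 3 a_1 = 0  ->  6 a_3 = 3 a_1 = 3  ->  a_3 = 1/2
  x^2: 12 a_4 - 3 a_2 = 0  ->  12 a_4 = 3 a_2 = 9  ->  a_4 = 3/4
  x^3: 20 a_5 - 3 a_3 = 0  ->  20 a_5 = 3 a_3 = 3/2  ->  a_5 = 3/40
Truncated series: y(x) = 2 + x + 3 x^2 + (1/2) x^3 + (3/4) x^4 + (3/40) x^5 + O(x^6).

a_0 = 2; a_1 = 1; a_2 = 3; a_3 = 1/2; a_4 = 3/4; a_5 = 3/40


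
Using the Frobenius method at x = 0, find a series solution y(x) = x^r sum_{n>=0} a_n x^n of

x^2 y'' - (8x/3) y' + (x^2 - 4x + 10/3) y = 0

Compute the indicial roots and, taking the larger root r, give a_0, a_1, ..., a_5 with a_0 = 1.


Write in Frobenius form y'' + (p(x)/x) y' + (q(x)/x^2) y = 0:
  p(x) = -8/3,  q(x) = x^2 - 4x + 10/3.
Indicial equation: r(r-1) + (-8/3) r + (10/3) = 0 -> roots r_1 = 2, r_2 = 5/3.
Take r = r_1 = 2. Let y(x) = x^r sum_{n>=0} a_n x^n with a_0 = 1.
Substitute y = x^r sum a_n x^n and match x^{r+n}. The recurrence is
  D(n) a_n - 4 a_{n-1} + 1 a_{n-2} = 0,  where D(n) = (r+n)(r+n-1) + (-8/3)(r+n) + (10/3).
  a_n = [4 a_{n-1} - 1 a_{n-2}] / D(n).
Since the indicial polynomial factors as (r - r_1)(r - r_2), D(n) = (r_1 + n - r_1)(r_1 + n - r_2) = n(n + 1/3).
Evaluating step by step (a_0 = 1):
  n = 1: D(1) = 1(1 + 1/3) = 4/3; numerator = 4(1) = 4; a_1 = (4)/(4/3) = 3
  n = 2: D(2) = 2(2 + 1/3) = 14/3; numerator = 4(3) - 1(1) = 11; a_2 = (11)/(14/3) = 33/14
  n = 3: D(3) = 3(3 + 1/3) = 10; numerator = 4(33/14) - 1(3) = 45/7; a_3 = (45/7)/(10) = 9/14
  n = 4: D(4) = 4(4 + 1/3) = 52/3; numerator = 4(9/14) - 1(33/14) = 3/14; a_4 = (3/14)/(52/3) = 9/728
  n = 5: D(5) = 5(5 + 1/3) = 80/3; numerator = 4(9/728) - 1(9/14) = -54/91; a_5 = (-54/91)/(80/3) = -81/3640

r = 2; a_0 = 1; a_1 = 3; a_2 = 33/14; a_3 = 9/14; a_4 = 9/728; a_5 = -81/3640


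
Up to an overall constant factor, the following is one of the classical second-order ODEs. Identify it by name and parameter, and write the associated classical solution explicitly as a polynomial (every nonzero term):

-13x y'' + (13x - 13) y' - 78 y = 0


All three coefficients share the factor -13; dividing through by -13 gives  x y'' + (1 - x) y' + 6 y = 0.
This matches the Laguerre equation x y'' + (1 - x) y' + n y = 0 with n = 6; the polynomial solution is L_6(x).
With y = sum_k a_k x^k, matching x^k gives (k+1)k a_{k+1} + (k+1) a_{k+1} - k a_k + n a_k = 0, i.e. (k+1)^2 a_{k+1} = (k - n) a_k = (k - 6) a_k. The right side vanishes at k = 6, so the series terminates at degree 6.
Standard normalization L_n(0) = 1 gives a_0 = 1. Work upward with a_{k+1} = (k - 6) a_k / (k+1)^2:
  a_1 = (0 - 6)(1) / 1^2 = -6/1 = -6
  a_2 = (1 - 6)(-6) / 2^2 = 30/4 = 15/2
  a_3 = (2 - 6)(15/2) / 3^2 = -30/9 = -10/3
  a_4 = (3 - 6)(-10/3) / 4^2 = 10/16 = 5/8
  a_5 = (4 - 6)(5/8) / 5^2 = (-5/4)/25 = -1/20
  a_6 = (5 - 6)(-1/20) / 6^2 = (1/20)/36 = 1/720
Hence L_6(x) = x^6/720 - x^5/20 + 5 x^4/8 - 10 x^3/3 + 15 x^2/2 - 6 x + 1.

L_6(x); series = x^6/720 - x^5/20 + 5 x^4/8 - 10 x^3/3 + 15 x^2/2 - 6 x + 1


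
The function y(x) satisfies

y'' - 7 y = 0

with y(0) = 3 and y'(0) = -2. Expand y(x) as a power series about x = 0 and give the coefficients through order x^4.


Ansatz: y(x) = sum_{n>=0} a_n x^n, so y'(x) = sum_{n>=1} n a_n x^(n-1) and y''(x) = sum_{n>=2} n(n-1) a_n x^(n-2).
Substitute into P(x) y'' + Q(x) y' + R(x) y = 0 with P(x) = 1, Q(x) = 0, R(x) = -7, and match powers of x.
Initial conditions: a_0 = 3, a_1 = -2.
Setting the coefficient of each power of x to zero and solving order by order (substituting the coefficients already found):
  x^0: 2 a_2 - 7 a_0 = 0  ->  2 a_2 = 7 a_0 = 21  ->  a_2 = 21/2
  x^1: 6 a_3 - 7 a_1 = 0  ->  6 a_3 = 7 a_1 = -14  ->  a_3 = -7/3
  x^2: 12 a_4 - 7 a_2 = 0  ->  12 a_4 = 7 a_2 = 147/2  ->  a_4 = 49/8
Truncated series: y(x) = 3 - 2 x + (21/2) x^2 - (7/3) x^3 + (49/8) x^4 + O(x^5).

a_0 = 3; a_1 = -2; a_2 = 21/2; a_3 = -7/3; a_4 = 49/8


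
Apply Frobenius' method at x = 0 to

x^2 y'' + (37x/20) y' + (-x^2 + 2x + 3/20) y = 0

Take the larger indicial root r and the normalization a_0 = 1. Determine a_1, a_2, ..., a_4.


Write in Frobenius form y'' + (p(x)/x) y' + (q(x)/x^2) y = 0:
  p(x) = 37/20,  q(x) = -x^2 + 2x + 3/20.
Indicial equation: r(r-1) + (37/20) r + (3/20) = 0 -> roots r_1 = -1/4, r_2 = -3/5.
Take r = r_1 = -1/4. Let y(x) = x^r sum_{n>=0} a_n x^n with a_0 = 1.
Substitute y = x^r sum a_n x^n and match x^{r+n}. The recurrence is
  D(n) a_n + 2 a_{n-1} - 1 a_{n-2} = 0,  where D(n) = (r+n)(r+n-1) + (37/20)(r+n) + (3/20).
  a_n = [-2 a_{n-1} + 1 a_{n-2}] / D(n).
Since the indicial polynomial factors as (r - r_1)(r - r_2), D(n) = (r_1 + n - r_1)(r_1 + n - r_2) = n(n + 7/20).
Evaluating step by step (a_0 = 1):
  n = 1: D(1) = 1(1 + 7/20) = 27/20; numerator = -2(1) = -2; a_1 = (-2)/(27/20) = -40/27
  n = 2: D(2) = 2(2 + 7/20) = 47/10; numerator = -2(-40/27) + 1(1) = 107/27; a_2 = (107/27)/(47/10) = 1070/1269
  n = 3: D(3) = 3(3 + 7/20) = 201/20; numerator = -2(1070/1269) + 1(-40/27) = -1340/423; a_3 = (-1340/423)/(201/20) = -400/1269
  n = 4: D(4) = 4(4 + 7/20) = 87/5; numerator = -2(-400/1269) + 1(1070/1269) = 1870/1269; a_4 = (1870/1269)/(87/5) = 9350/110403

r = -1/4; a_0 = 1; a_1 = -40/27; a_2 = 1070/1269; a_3 = -400/1269; a_4 = 9350/110403


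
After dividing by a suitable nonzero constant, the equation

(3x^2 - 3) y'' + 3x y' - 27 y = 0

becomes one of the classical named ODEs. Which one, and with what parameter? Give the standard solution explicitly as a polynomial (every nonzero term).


All three coefficients share the factor -3; dividing through by -3 gives  (1 - x^2) y'' - x y' + 9 y = 0.
This matches the Chebyshev equation (1 - x^2) y'' - x y' + n^2 y = 0 (note the -x y' term, not -2x y') with n^2 = 9, so n = 3; the polynomial solution is T_3(x).
With y = sum_k a_k x^k, matching x^k gives (k+2)(k+1) a_{k+2} = (k^2 - n^2) a_k = (k - 3)(k + 3) a_k. The right side vanishes at k = 3, so the series with the parity of 3 terminates at degree 3.
Standard normalization: leading coefficient of T_n is 2^(n-1), so a_3 = 2^2 = 4. Work downward with a_k = (k+1)(k+2) a_{k+2} / ((k - 3)(k + 3)):
  a_1 = (2)(3)(4) / ((1 - 3)(1 + 3)) = 24/(-8) = -3
Hence T_3(x) = 4 x^3 - 3 x.

T_3(x); series = 4 x^3 - 3 x


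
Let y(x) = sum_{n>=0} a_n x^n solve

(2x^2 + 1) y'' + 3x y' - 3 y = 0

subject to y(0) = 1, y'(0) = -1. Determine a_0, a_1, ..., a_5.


Ansatz: y(x) = sum_{n>=0} a_n x^n, so y'(x) = sum_{n>=1} n a_n x^(n-1) and y''(x) = sum_{n>=2} n(n-1) a_n x^(n-2).
Substitute into P(x) y'' + Q(x) y' + R(x) y = 0 with P(x) = 2x^2 + 1, Q(x) = 3x, R(x) = -3, and match powers of x.
Initial conditions: a_0 = 1, a_1 = -1.
Setting the coefficient of each power of x to zero and solving order by order (substituting the coefficients already found):
  x^0: 2 a_2 - 3 a_0 = 0  ->  2 a_2 = 3 a_0 = 3  ->  a_2 = 3/2
  x^1: 6 a_3 = 0  ->  a_3 = 0
  x^2: 12 a_4 + 7 a_2 = 0  ->  12 a_4 = -7 a_2 = -21/2  ->  a_4 = -7/8
  x^3: 20 a_5 + 18 a_3 = 0  ->  20 a_5 = -18 a_3 = 0  ->  a_5 = 0
Truncated series: y(x) = 1 - x + (3/2) x^2 - (7/8) x^4 + O(x^6).

a_0 = 1; a_1 = -1; a_2 = 3/2; a_3 = 0; a_4 = -7/8; a_5 = 0
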